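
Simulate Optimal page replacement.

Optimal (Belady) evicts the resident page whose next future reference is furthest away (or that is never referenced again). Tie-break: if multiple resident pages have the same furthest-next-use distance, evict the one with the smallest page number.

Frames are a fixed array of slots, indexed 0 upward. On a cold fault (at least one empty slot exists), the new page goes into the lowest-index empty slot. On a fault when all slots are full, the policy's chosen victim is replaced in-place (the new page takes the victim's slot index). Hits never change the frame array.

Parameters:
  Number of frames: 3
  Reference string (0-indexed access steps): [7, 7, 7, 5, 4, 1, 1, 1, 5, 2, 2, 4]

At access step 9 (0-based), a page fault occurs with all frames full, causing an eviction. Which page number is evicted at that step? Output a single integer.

Answer: 1

Derivation:
Step 0: ref 7 -> FAULT, frames=[7,-,-]
Step 1: ref 7 -> HIT, frames=[7,-,-]
Step 2: ref 7 -> HIT, frames=[7,-,-]
Step 3: ref 5 -> FAULT, frames=[7,5,-]
Step 4: ref 4 -> FAULT, frames=[7,5,4]
Step 5: ref 1 -> FAULT, evict 7, frames=[1,5,4]
Step 6: ref 1 -> HIT, frames=[1,5,4]
Step 7: ref 1 -> HIT, frames=[1,5,4]
Step 8: ref 5 -> HIT, frames=[1,5,4]
Step 9: ref 2 -> FAULT, evict 1, frames=[2,5,4]
At step 9: evicted page 1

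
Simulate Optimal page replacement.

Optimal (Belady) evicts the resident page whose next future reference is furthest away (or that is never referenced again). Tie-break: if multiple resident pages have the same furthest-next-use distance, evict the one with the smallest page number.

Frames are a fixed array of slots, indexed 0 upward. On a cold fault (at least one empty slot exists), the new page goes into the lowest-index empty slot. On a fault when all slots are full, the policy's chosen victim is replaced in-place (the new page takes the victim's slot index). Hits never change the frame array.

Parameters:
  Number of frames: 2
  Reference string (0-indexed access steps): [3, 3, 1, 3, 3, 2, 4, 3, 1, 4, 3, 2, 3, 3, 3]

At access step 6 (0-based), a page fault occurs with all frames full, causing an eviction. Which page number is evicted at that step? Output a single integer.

Step 0: ref 3 -> FAULT, frames=[3,-]
Step 1: ref 3 -> HIT, frames=[3,-]
Step 2: ref 1 -> FAULT, frames=[3,1]
Step 3: ref 3 -> HIT, frames=[3,1]
Step 4: ref 3 -> HIT, frames=[3,1]
Step 5: ref 2 -> FAULT, evict 1, frames=[3,2]
Step 6: ref 4 -> FAULT, evict 2, frames=[3,4]
At step 6: evicted page 2

Answer: 2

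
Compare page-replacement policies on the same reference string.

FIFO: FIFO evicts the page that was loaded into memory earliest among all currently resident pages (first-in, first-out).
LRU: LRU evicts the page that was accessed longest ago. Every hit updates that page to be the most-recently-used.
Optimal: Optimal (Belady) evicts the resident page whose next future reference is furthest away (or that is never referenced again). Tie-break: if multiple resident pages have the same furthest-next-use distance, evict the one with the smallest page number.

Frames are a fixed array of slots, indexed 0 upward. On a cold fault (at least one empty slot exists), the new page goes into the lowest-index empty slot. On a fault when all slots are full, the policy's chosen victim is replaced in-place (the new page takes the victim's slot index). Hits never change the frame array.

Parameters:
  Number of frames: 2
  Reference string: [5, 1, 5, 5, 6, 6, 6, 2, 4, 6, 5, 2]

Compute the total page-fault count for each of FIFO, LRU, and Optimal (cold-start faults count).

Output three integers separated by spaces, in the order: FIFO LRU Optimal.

Answer: 8 8 7

Derivation:
--- FIFO ---
  step 0: ref 5 -> FAULT, frames=[5,-] (faults so far: 1)
  step 1: ref 1 -> FAULT, frames=[5,1] (faults so far: 2)
  step 2: ref 5 -> HIT, frames=[5,1] (faults so far: 2)
  step 3: ref 5 -> HIT, frames=[5,1] (faults so far: 2)
  step 4: ref 6 -> FAULT, evict 5, frames=[6,1] (faults so far: 3)
  step 5: ref 6 -> HIT, frames=[6,1] (faults so far: 3)
  step 6: ref 6 -> HIT, frames=[6,1] (faults so far: 3)
  step 7: ref 2 -> FAULT, evict 1, frames=[6,2] (faults so far: 4)
  step 8: ref 4 -> FAULT, evict 6, frames=[4,2] (faults so far: 5)
  step 9: ref 6 -> FAULT, evict 2, frames=[4,6] (faults so far: 6)
  step 10: ref 5 -> FAULT, evict 4, frames=[5,6] (faults so far: 7)
  step 11: ref 2 -> FAULT, evict 6, frames=[5,2] (faults so far: 8)
  FIFO total faults: 8
--- LRU ---
  step 0: ref 5 -> FAULT, frames=[5,-] (faults so far: 1)
  step 1: ref 1 -> FAULT, frames=[5,1] (faults so far: 2)
  step 2: ref 5 -> HIT, frames=[5,1] (faults so far: 2)
  step 3: ref 5 -> HIT, frames=[5,1] (faults so far: 2)
  step 4: ref 6 -> FAULT, evict 1, frames=[5,6] (faults so far: 3)
  step 5: ref 6 -> HIT, frames=[5,6] (faults so far: 3)
  step 6: ref 6 -> HIT, frames=[5,6] (faults so far: 3)
  step 7: ref 2 -> FAULT, evict 5, frames=[2,6] (faults so far: 4)
  step 8: ref 4 -> FAULT, evict 6, frames=[2,4] (faults so far: 5)
  step 9: ref 6 -> FAULT, evict 2, frames=[6,4] (faults so far: 6)
  step 10: ref 5 -> FAULT, evict 4, frames=[6,5] (faults so far: 7)
  step 11: ref 2 -> FAULT, evict 6, frames=[2,5] (faults so far: 8)
  LRU total faults: 8
--- Optimal ---
  step 0: ref 5 -> FAULT, frames=[5,-] (faults so far: 1)
  step 1: ref 1 -> FAULT, frames=[5,1] (faults so far: 2)
  step 2: ref 5 -> HIT, frames=[5,1] (faults so far: 2)
  step 3: ref 5 -> HIT, frames=[5,1] (faults so far: 2)
  step 4: ref 6 -> FAULT, evict 1, frames=[5,6] (faults so far: 3)
  step 5: ref 6 -> HIT, frames=[5,6] (faults so far: 3)
  step 6: ref 6 -> HIT, frames=[5,6] (faults so far: 3)
  step 7: ref 2 -> FAULT, evict 5, frames=[2,6] (faults so far: 4)
  step 8: ref 4 -> FAULT, evict 2, frames=[4,6] (faults so far: 5)
  step 9: ref 6 -> HIT, frames=[4,6] (faults so far: 5)
  step 10: ref 5 -> FAULT, evict 4, frames=[5,6] (faults so far: 6)
  step 11: ref 2 -> FAULT, evict 5, frames=[2,6] (faults so far: 7)
  Optimal total faults: 7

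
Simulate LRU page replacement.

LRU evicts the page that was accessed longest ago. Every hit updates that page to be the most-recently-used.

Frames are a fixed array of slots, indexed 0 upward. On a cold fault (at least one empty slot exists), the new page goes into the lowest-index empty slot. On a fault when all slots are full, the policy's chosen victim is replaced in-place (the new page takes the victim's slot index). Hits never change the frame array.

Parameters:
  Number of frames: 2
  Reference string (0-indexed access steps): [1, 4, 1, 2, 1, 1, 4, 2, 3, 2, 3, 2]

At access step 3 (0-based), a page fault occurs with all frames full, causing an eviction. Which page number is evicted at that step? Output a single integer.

Answer: 4

Derivation:
Step 0: ref 1 -> FAULT, frames=[1,-]
Step 1: ref 4 -> FAULT, frames=[1,4]
Step 2: ref 1 -> HIT, frames=[1,4]
Step 3: ref 2 -> FAULT, evict 4, frames=[1,2]
At step 3: evicted page 4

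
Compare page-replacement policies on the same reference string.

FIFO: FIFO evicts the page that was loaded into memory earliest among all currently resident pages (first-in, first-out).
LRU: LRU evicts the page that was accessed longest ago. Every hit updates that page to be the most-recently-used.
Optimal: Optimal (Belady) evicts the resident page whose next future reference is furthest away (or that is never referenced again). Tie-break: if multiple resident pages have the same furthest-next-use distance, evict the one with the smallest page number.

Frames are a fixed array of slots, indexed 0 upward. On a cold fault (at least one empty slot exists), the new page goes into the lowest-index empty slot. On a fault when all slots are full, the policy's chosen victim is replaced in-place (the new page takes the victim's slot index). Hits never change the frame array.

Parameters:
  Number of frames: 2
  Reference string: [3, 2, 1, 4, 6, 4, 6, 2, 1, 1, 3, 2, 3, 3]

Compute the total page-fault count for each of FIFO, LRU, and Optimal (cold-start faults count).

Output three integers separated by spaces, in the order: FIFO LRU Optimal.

Answer: 9 9 8

Derivation:
--- FIFO ---
  step 0: ref 3 -> FAULT, frames=[3,-] (faults so far: 1)
  step 1: ref 2 -> FAULT, frames=[3,2] (faults so far: 2)
  step 2: ref 1 -> FAULT, evict 3, frames=[1,2] (faults so far: 3)
  step 3: ref 4 -> FAULT, evict 2, frames=[1,4] (faults so far: 4)
  step 4: ref 6 -> FAULT, evict 1, frames=[6,4] (faults so far: 5)
  step 5: ref 4 -> HIT, frames=[6,4] (faults so far: 5)
  step 6: ref 6 -> HIT, frames=[6,4] (faults so far: 5)
  step 7: ref 2 -> FAULT, evict 4, frames=[6,2] (faults so far: 6)
  step 8: ref 1 -> FAULT, evict 6, frames=[1,2] (faults so far: 7)
  step 9: ref 1 -> HIT, frames=[1,2] (faults so far: 7)
  step 10: ref 3 -> FAULT, evict 2, frames=[1,3] (faults so far: 8)
  step 11: ref 2 -> FAULT, evict 1, frames=[2,3] (faults so far: 9)
  step 12: ref 3 -> HIT, frames=[2,3] (faults so far: 9)
  step 13: ref 3 -> HIT, frames=[2,3] (faults so far: 9)
  FIFO total faults: 9
--- LRU ---
  step 0: ref 3 -> FAULT, frames=[3,-] (faults so far: 1)
  step 1: ref 2 -> FAULT, frames=[3,2] (faults so far: 2)
  step 2: ref 1 -> FAULT, evict 3, frames=[1,2] (faults so far: 3)
  step 3: ref 4 -> FAULT, evict 2, frames=[1,4] (faults so far: 4)
  step 4: ref 6 -> FAULT, evict 1, frames=[6,4] (faults so far: 5)
  step 5: ref 4 -> HIT, frames=[6,4] (faults so far: 5)
  step 6: ref 6 -> HIT, frames=[6,4] (faults so far: 5)
  step 7: ref 2 -> FAULT, evict 4, frames=[6,2] (faults so far: 6)
  step 8: ref 1 -> FAULT, evict 6, frames=[1,2] (faults so far: 7)
  step 9: ref 1 -> HIT, frames=[1,2] (faults so far: 7)
  step 10: ref 3 -> FAULT, evict 2, frames=[1,3] (faults so far: 8)
  step 11: ref 2 -> FAULT, evict 1, frames=[2,3] (faults so far: 9)
  step 12: ref 3 -> HIT, frames=[2,3] (faults so far: 9)
  step 13: ref 3 -> HIT, frames=[2,3] (faults so far: 9)
  LRU total faults: 9
--- Optimal ---
  step 0: ref 3 -> FAULT, frames=[3,-] (faults so far: 1)
  step 1: ref 2 -> FAULT, frames=[3,2] (faults so far: 2)
  step 2: ref 1 -> FAULT, evict 3, frames=[1,2] (faults so far: 3)
  step 3: ref 4 -> FAULT, evict 1, frames=[4,2] (faults so far: 4)
  step 4: ref 6 -> FAULT, evict 2, frames=[4,6] (faults so far: 5)
  step 5: ref 4 -> HIT, frames=[4,6] (faults so far: 5)
  step 6: ref 6 -> HIT, frames=[4,6] (faults so far: 5)
  step 7: ref 2 -> FAULT, evict 4, frames=[2,6] (faults so far: 6)
  step 8: ref 1 -> FAULT, evict 6, frames=[2,1] (faults so far: 7)
  step 9: ref 1 -> HIT, frames=[2,1] (faults so far: 7)
  step 10: ref 3 -> FAULT, evict 1, frames=[2,3] (faults so far: 8)
  step 11: ref 2 -> HIT, frames=[2,3] (faults so far: 8)
  step 12: ref 3 -> HIT, frames=[2,3] (faults so far: 8)
  step 13: ref 3 -> HIT, frames=[2,3] (faults so far: 8)
  Optimal total faults: 8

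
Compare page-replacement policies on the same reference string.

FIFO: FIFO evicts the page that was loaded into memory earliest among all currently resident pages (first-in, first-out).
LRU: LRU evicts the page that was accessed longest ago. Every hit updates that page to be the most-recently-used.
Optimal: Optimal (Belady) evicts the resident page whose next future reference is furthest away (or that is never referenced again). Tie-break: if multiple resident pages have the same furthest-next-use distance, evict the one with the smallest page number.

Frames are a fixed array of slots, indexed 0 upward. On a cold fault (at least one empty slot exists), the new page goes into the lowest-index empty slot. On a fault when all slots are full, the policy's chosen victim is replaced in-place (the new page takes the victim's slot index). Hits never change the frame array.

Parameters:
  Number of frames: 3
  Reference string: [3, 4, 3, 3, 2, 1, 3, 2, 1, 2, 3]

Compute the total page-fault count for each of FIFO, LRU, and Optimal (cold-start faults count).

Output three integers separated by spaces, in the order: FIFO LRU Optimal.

--- FIFO ---
  step 0: ref 3 -> FAULT, frames=[3,-,-] (faults so far: 1)
  step 1: ref 4 -> FAULT, frames=[3,4,-] (faults so far: 2)
  step 2: ref 3 -> HIT, frames=[3,4,-] (faults so far: 2)
  step 3: ref 3 -> HIT, frames=[3,4,-] (faults so far: 2)
  step 4: ref 2 -> FAULT, frames=[3,4,2] (faults so far: 3)
  step 5: ref 1 -> FAULT, evict 3, frames=[1,4,2] (faults so far: 4)
  step 6: ref 3 -> FAULT, evict 4, frames=[1,3,2] (faults so far: 5)
  step 7: ref 2 -> HIT, frames=[1,3,2] (faults so far: 5)
  step 8: ref 1 -> HIT, frames=[1,3,2] (faults so far: 5)
  step 9: ref 2 -> HIT, frames=[1,3,2] (faults so far: 5)
  step 10: ref 3 -> HIT, frames=[1,3,2] (faults so far: 5)
  FIFO total faults: 5
--- LRU ---
  step 0: ref 3 -> FAULT, frames=[3,-,-] (faults so far: 1)
  step 1: ref 4 -> FAULT, frames=[3,4,-] (faults so far: 2)
  step 2: ref 3 -> HIT, frames=[3,4,-] (faults so far: 2)
  step 3: ref 3 -> HIT, frames=[3,4,-] (faults so far: 2)
  step 4: ref 2 -> FAULT, frames=[3,4,2] (faults so far: 3)
  step 5: ref 1 -> FAULT, evict 4, frames=[3,1,2] (faults so far: 4)
  step 6: ref 3 -> HIT, frames=[3,1,2] (faults so far: 4)
  step 7: ref 2 -> HIT, frames=[3,1,2] (faults so far: 4)
  step 8: ref 1 -> HIT, frames=[3,1,2] (faults so far: 4)
  step 9: ref 2 -> HIT, frames=[3,1,2] (faults so far: 4)
  step 10: ref 3 -> HIT, frames=[3,1,2] (faults so far: 4)
  LRU total faults: 4
--- Optimal ---
  step 0: ref 3 -> FAULT, frames=[3,-,-] (faults so far: 1)
  step 1: ref 4 -> FAULT, frames=[3,4,-] (faults so far: 2)
  step 2: ref 3 -> HIT, frames=[3,4,-] (faults so far: 2)
  step 3: ref 3 -> HIT, frames=[3,4,-] (faults so far: 2)
  step 4: ref 2 -> FAULT, frames=[3,4,2] (faults so far: 3)
  step 5: ref 1 -> FAULT, evict 4, frames=[3,1,2] (faults so far: 4)
  step 6: ref 3 -> HIT, frames=[3,1,2] (faults so far: 4)
  step 7: ref 2 -> HIT, frames=[3,1,2] (faults so far: 4)
  step 8: ref 1 -> HIT, frames=[3,1,2] (faults so far: 4)
  step 9: ref 2 -> HIT, frames=[3,1,2] (faults so far: 4)
  step 10: ref 3 -> HIT, frames=[3,1,2] (faults so far: 4)
  Optimal total faults: 4

Answer: 5 4 4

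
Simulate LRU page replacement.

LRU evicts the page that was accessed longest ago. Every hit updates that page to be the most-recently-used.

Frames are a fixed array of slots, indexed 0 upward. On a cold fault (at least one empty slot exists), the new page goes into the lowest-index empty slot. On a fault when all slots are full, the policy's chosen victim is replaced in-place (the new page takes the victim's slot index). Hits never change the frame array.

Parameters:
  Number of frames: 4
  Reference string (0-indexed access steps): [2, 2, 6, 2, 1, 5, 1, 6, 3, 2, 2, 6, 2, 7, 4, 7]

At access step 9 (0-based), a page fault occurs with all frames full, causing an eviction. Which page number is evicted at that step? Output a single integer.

Answer: 5

Derivation:
Step 0: ref 2 -> FAULT, frames=[2,-,-,-]
Step 1: ref 2 -> HIT, frames=[2,-,-,-]
Step 2: ref 6 -> FAULT, frames=[2,6,-,-]
Step 3: ref 2 -> HIT, frames=[2,6,-,-]
Step 4: ref 1 -> FAULT, frames=[2,6,1,-]
Step 5: ref 5 -> FAULT, frames=[2,6,1,5]
Step 6: ref 1 -> HIT, frames=[2,6,1,5]
Step 7: ref 6 -> HIT, frames=[2,6,1,5]
Step 8: ref 3 -> FAULT, evict 2, frames=[3,6,1,5]
Step 9: ref 2 -> FAULT, evict 5, frames=[3,6,1,2]
At step 9: evicted page 5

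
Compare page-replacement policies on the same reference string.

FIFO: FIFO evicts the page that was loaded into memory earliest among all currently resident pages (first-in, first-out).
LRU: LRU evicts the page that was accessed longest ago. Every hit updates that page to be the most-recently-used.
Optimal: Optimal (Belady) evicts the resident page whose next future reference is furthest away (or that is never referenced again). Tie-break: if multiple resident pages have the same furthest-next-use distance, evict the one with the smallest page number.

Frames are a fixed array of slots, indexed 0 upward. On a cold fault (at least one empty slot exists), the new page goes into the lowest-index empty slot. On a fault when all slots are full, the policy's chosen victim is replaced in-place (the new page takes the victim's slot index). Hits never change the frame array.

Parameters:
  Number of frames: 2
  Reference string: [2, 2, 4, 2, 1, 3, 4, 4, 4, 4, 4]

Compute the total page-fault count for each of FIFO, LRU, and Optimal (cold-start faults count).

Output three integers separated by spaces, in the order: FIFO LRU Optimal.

Answer: 5 5 4

Derivation:
--- FIFO ---
  step 0: ref 2 -> FAULT, frames=[2,-] (faults so far: 1)
  step 1: ref 2 -> HIT, frames=[2,-] (faults so far: 1)
  step 2: ref 4 -> FAULT, frames=[2,4] (faults so far: 2)
  step 3: ref 2 -> HIT, frames=[2,4] (faults so far: 2)
  step 4: ref 1 -> FAULT, evict 2, frames=[1,4] (faults so far: 3)
  step 5: ref 3 -> FAULT, evict 4, frames=[1,3] (faults so far: 4)
  step 6: ref 4 -> FAULT, evict 1, frames=[4,3] (faults so far: 5)
  step 7: ref 4 -> HIT, frames=[4,3] (faults so far: 5)
  step 8: ref 4 -> HIT, frames=[4,3] (faults so far: 5)
  step 9: ref 4 -> HIT, frames=[4,3] (faults so far: 5)
  step 10: ref 4 -> HIT, frames=[4,3] (faults so far: 5)
  FIFO total faults: 5
--- LRU ---
  step 0: ref 2 -> FAULT, frames=[2,-] (faults so far: 1)
  step 1: ref 2 -> HIT, frames=[2,-] (faults so far: 1)
  step 2: ref 4 -> FAULT, frames=[2,4] (faults so far: 2)
  step 3: ref 2 -> HIT, frames=[2,4] (faults so far: 2)
  step 4: ref 1 -> FAULT, evict 4, frames=[2,1] (faults so far: 3)
  step 5: ref 3 -> FAULT, evict 2, frames=[3,1] (faults so far: 4)
  step 6: ref 4 -> FAULT, evict 1, frames=[3,4] (faults so far: 5)
  step 7: ref 4 -> HIT, frames=[3,4] (faults so far: 5)
  step 8: ref 4 -> HIT, frames=[3,4] (faults so far: 5)
  step 9: ref 4 -> HIT, frames=[3,4] (faults so far: 5)
  step 10: ref 4 -> HIT, frames=[3,4] (faults so far: 5)
  LRU total faults: 5
--- Optimal ---
  step 0: ref 2 -> FAULT, frames=[2,-] (faults so far: 1)
  step 1: ref 2 -> HIT, frames=[2,-] (faults so far: 1)
  step 2: ref 4 -> FAULT, frames=[2,4] (faults so far: 2)
  step 3: ref 2 -> HIT, frames=[2,4] (faults so far: 2)
  step 4: ref 1 -> FAULT, evict 2, frames=[1,4] (faults so far: 3)
  step 5: ref 3 -> FAULT, evict 1, frames=[3,4] (faults so far: 4)
  step 6: ref 4 -> HIT, frames=[3,4] (faults so far: 4)
  step 7: ref 4 -> HIT, frames=[3,4] (faults so far: 4)
  step 8: ref 4 -> HIT, frames=[3,4] (faults so far: 4)
  step 9: ref 4 -> HIT, frames=[3,4] (faults so far: 4)
  step 10: ref 4 -> HIT, frames=[3,4] (faults so far: 4)
  Optimal total faults: 4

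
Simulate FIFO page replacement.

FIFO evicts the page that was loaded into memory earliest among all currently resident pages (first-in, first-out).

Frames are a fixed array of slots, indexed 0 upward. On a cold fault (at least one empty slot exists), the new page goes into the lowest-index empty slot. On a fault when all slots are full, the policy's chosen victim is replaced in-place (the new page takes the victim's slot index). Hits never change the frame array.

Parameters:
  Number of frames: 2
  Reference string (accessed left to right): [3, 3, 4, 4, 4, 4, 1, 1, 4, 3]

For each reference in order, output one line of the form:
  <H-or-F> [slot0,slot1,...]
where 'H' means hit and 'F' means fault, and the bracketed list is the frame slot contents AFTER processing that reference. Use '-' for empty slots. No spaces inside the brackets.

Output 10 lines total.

F [3,-]
H [3,-]
F [3,4]
H [3,4]
H [3,4]
H [3,4]
F [1,4]
H [1,4]
H [1,4]
F [1,3]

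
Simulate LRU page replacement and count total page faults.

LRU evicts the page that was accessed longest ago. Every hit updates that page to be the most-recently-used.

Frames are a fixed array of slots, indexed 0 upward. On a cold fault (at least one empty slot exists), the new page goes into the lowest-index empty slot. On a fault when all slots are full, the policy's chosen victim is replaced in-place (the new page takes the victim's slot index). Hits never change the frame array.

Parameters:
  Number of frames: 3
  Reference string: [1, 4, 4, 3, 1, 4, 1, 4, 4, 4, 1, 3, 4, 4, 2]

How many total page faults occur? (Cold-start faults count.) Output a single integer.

Answer: 4

Derivation:
Step 0: ref 1 → FAULT, frames=[1,-,-]
Step 1: ref 4 → FAULT, frames=[1,4,-]
Step 2: ref 4 → HIT, frames=[1,4,-]
Step 3: ref 3 → FAULT, frames=[1,4,3]
Step 4: ref 1 → HIT, frames=[1,4,3]
Step 5: ref 4 → HIT, frames=[1,4,3]
Step 6: ref 1 → HIT, frames=[1,4,3]
Step 7: ref 4 → HIT, frames=[1,4,3]
Step 8: ref 4 → HIT, frames=[1,4,3]
Step 9: ref 4 → HIT, frames=[1,4,3]
Step 10: ref 1 → HIT, frames=[1,4,3]
Step 11: ref 3 → HIT, frames=[1,4,3]
Step 12: ref 4 → HIT, frames=[1,4,3]
Step 13: ref 4 → HIT, frames=[1,4,3]
Step 14: ref 2 → FAULT (evict 1), frames=[2,4,3]
Total faults: 4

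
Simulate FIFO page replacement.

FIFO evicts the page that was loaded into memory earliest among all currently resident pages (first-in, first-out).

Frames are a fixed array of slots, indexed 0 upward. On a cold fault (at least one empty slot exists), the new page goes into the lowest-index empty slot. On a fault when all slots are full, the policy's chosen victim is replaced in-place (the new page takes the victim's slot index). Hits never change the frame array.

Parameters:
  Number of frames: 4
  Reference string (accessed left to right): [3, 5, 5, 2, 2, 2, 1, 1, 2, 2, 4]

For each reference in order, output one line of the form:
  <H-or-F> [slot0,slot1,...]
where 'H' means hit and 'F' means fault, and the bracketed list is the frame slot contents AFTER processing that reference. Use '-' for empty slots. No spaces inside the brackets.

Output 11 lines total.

F [3,-,-,-]
F [3,5,-,-]
H [3,5,-,-]
F [3,5,2,-]
H [3,5,2,-]
H [3,5,2,-]
F [3,5,2,1]
H [3,5,2,1]
H [3,5,2,1]
H [3,5,2,1]
F [4,5,2,1]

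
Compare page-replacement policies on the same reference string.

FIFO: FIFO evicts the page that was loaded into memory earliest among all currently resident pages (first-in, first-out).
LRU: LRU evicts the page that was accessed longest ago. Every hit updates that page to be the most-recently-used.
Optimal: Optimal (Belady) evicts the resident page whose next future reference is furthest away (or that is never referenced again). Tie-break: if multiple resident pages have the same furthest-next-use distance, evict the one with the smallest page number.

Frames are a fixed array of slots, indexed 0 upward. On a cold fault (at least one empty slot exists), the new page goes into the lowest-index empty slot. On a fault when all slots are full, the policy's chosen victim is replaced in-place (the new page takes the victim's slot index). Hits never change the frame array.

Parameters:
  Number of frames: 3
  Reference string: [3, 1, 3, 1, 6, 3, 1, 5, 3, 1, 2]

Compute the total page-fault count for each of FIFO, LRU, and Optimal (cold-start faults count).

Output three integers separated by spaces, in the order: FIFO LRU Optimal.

Answer: 7 5 5

Derivation:
--- FIFO ---
  step 0: ref 3 -> FAULT, frames=[3,-,-] (faults so far: 1)
  step 1: ref 1 -> FAULT, frames=[3,1,-] (faults so far: 2)
  step 2: ref 3 -> HIT, frames=[3,1,-] (faults so far: 2)
  step 3: ref 1 -> HIT, frames=[3,1,-] (faults so far: 2)
  step 4: ref 6 -> FAULT, frames=[3,1,6] (faults so far: 3)
  step 5: ref 3 -> HIT, frames=[3,1,6] (faults so far: 3)
  step 6: ref 1 -> HIT, frames=[3,1,6] (faults so far: 3)
  step 7: ref 5 -> FAULT, evict 3, frames=[5,1,6] (faults so far: 4)
  step 8: ref 3 -> FAULT, evict 1, frames=[5,3,6] (faults so far: 5)
  step 9: ref 1 -> FAULT, evict 6, frames=[5,3,1] (faults so far: 6)
  step 10: ref 2 -> FAULT, evict 5, frames=[2,3,1] (faults so far: 7)
  FIFO total faults: 7
--- LRU ---
  step 0: ref 3 -> FAULT, frames=[3,-,-] (faults so far: 1)
  step 1: ref 1 -> FAULT, frames=[3,1,-] (faults so far: 2)
  step 2: ref 3 -> HIT, frames=[3,1,-] (faults so far: 2)
  step 3: ref 1 -> HIT, frames=[3,1,-] (faults so far: 2)
  step 4: ref 6 -> FAULT, frames=[3,1,6] (faults so far: 3)
  step 5: ref 3 -> HIT, frames=[3,1,6] (faults so far: 3)
  step 6: ref 1 -> HIT, frames=[3,1,6] (faults so far: 3)
  step 7: ref 5 -> FAULT, evict 6, frames=[3,1,5] (faults so far: 4)
  step 8: ref 3 -> HIT, frames=[3,1,5] (faults so far: 4)
  step 9: ref 1 -> HIT, frames=[3,1,5] (faults so far: 4)
  step 10: ref 2 -> FAULT, evict 5, frames=[3,1,2] (faults so far: 5)
  LRU total faults: 5
--- Optimal ---
  step 0: ref 3 -> FAULT, frames=[3,-,-] (faults so far: 1)
  step 1: ref 1 -> FAULT, frames=[3,1,-] (faults so far: 2)
  step 2: ref 3 -> HIT, frames=[3,1,-] (faults so far: 2)
  step 3: ref 1 -> HIT, frames=[3,1,-] (faults so far: 2)
  step 4: ref 6 -> FAULT, frames=[3,1,6] (faults so far: 3)
  step 5: ref 3 -> HIT, frames=[3,1,6] (faults so far: 3)
  step 6: ref 1 -> HIT, frames=[3,1,6] (faults so far: 3)
  step 7: ref 5 -> FAULT, evict 6, frames=[3,1,5] (faults so far: 4)
  step 8: ref 3 -> HIT, frames=[3,1,5] (faults so far: 4)
  step 9: ref 1 -> HIT, frames=[3,1,5] (faults so far: 4)
  step 10: ref 2 -> FAULT, evict 1, frames=[3,2,5] (faults so far: 5)
  Optimal total faults: 5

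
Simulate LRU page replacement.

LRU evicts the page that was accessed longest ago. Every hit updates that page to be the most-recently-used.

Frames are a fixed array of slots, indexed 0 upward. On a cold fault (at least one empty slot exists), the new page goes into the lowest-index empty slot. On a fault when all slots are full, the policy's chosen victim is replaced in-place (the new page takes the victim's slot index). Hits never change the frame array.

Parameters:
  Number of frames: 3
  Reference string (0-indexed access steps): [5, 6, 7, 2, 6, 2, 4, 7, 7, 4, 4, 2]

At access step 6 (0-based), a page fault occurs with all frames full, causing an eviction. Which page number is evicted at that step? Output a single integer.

Step 0: ref 5 -> FAULT, frames=[5,-,-]
Step 1: ref 6 -> FAULT, frames=[5,6,-]
Step 2: ref 7 -> FAULT, frames=[5,6,7]
Step 3: ref 2 -> FAULT, evict 5, frames=[2,6,7]
Step 4: ref 6 -> HIT, frames=[2,6,7]
Step 5: ref 2 -> HIT, frames=[2,6,7]
Step 6: ref 4 -> FAULT, evict 7, frames=[2,6,4]
At step 6: evicted page 7

Answer: 7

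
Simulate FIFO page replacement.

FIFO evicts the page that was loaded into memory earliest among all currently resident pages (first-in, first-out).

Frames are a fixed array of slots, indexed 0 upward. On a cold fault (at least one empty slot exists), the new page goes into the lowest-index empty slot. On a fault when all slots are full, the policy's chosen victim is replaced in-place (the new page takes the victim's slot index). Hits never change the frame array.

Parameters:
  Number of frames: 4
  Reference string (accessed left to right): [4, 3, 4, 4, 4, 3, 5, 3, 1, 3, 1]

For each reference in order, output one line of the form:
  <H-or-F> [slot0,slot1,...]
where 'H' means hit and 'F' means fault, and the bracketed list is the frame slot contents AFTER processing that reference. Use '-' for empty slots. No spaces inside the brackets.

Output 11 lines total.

F [4,-,-,-]
F [4,3,-,-]
H [4,3,-,-]
H [4,3,-,-]
H [4,3,-,-]
H [4,3,-,-]
F [4,3,5,-]
H [4,3,5,-]
F [4,3,5,1]
H [4,3,5,1]
H [4,3,5,1]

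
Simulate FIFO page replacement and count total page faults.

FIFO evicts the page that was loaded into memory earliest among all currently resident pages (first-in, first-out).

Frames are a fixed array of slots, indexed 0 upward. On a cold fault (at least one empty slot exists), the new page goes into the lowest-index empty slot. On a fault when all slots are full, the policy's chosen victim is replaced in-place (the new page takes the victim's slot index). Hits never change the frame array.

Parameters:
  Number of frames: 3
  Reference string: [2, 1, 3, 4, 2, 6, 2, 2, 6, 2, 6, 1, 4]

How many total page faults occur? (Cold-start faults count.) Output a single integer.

Step 0: ref 2 → FAULT, frames=[2,-,-]
Step 1: ref 1 → FAULT, frames=[2,1,-]
Step 2: ref 3 → FAULT, frames=[2,1,3]
Step 3: ref 4 → FAULT (evict 2), frames=[4,1,3]
Step 4: ref 2 → FAULT (evict 1), frames=[4,2,3]
Step 5: ref 6 → FAULT (evict 3), frames=[4,2,6]
Step 6: ref 2 → HIT, frames=[4,2,6]
Step 7: ref 2 → HIT, frames=[4,2,6]
Step 8: ref 6 → HIT, frames=[4,2,6]
Step 9: ref 2 → HIT, frames=[4,2,6]
Step 10: ref 6 → HIT, frames=[4,2,6]
Step 11: ref 1 → FAULT (evict 4), frames=[1,2,6]
Step 12: ref 4 → FAULT (evict 2), frames=[1,4,6]
Total faults: 8

Answer: 8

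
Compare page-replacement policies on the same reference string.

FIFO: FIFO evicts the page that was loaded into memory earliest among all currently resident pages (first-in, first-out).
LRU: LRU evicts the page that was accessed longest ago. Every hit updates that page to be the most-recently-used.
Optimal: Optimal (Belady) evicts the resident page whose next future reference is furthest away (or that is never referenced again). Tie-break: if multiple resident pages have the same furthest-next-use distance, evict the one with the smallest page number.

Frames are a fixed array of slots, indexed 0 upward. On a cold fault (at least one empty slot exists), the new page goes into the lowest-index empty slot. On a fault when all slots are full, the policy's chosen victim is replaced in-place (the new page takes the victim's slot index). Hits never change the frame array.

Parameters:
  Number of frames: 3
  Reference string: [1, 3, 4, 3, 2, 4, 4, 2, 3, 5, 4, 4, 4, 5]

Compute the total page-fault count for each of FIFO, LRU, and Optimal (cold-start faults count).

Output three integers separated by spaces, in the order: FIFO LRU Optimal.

Answer: 5 6 5

Derivation:
--- FIFO ---
  step 0: ref 1 -> FAULT, frames=[1,-,-] (faults so far: 1)
  step 1: ref 3 -> FAULT, frames=[1,3,-] (faults so far: 2)
  step 2: ref 4 -> FAULT, frames=[1,3,4] (faults so far: 3)
  step 3: ref 3 -> HIT, frames=[1,3,4] (faults so far: 3)
  step 4: ref 2 -> FAULT, evict 1, frames=[2,3,4] (faults so far: 4)
  step 5: ref 4 -> HIT, frames=[2,3,4] (faults so far: 4)
  step 6: ref 4 -> HIT, frames=[2,3,4] (faults so far: 4)
  step 7: ref 2 -> HIT, frames=[2,3,4] (faults so far: 4)
  step 8: ref 3 -> HIT, frames=[2,3,4] (faults so far: 4)
  step 9: ref 5 -> FAULT, evict 3, frames=[2,5,4] (faults so far: 5)
  step 10: ref 4 -> HIT, frames=[2,5,4] (faults so far: 5)
  step 11: ref 4 -> HIT, frames=[2,5,4] (faults so far: 5)
  step 12: ref 4 -> HIT, frames=[2,5,4] (faults so far: 5)
  step 13: ref 5 -> HIT, frames=[2,5,4] (faults so far: 5)
  FIFO total faults: 5
--- LRU ---
  step 0: ref 1 -> FAULT, frames=[1,-,-] (faults so far: 1)
  step 1: ref 3 -> FAULT, frames=[1,3,-] (faults so far: 2)
  step 2: ref 4 -> FAULT, frames=[1,3,4] (faults so far: 3)
  step 3: ref 3 -> HIT, frames=[1,3,4] (faults so far: 3)
  step 4: ref 2 -> FAULT, evict 1, frames=[2,3,4] (faults so far: 4)
  step 5: ref 4 -> HIT, frames=[2,3,4] (faults so far: 4)
  step 6: ref 4 -> HIT, frames=[2,3,4] (faults so far: 4)
  step 7: ref 2 -> HIT, frames=[2,3,4] (faults so far: 4)
  step 8: ref 3 -> HIT, frames=[2,3,4] (faults so far: 4)
  step 9: ref 5 -> FAULT, evict 4, frames=[2,3,5] (faults so far: 5)
  step 10: ref 4 -> FAULT, evict 2, frames=[4,3,5] (faults so far: 6)
  step 11: ref 4 -> HIT, frames=[4,3,5] (faults so far: 6)
  step 12: ref 4 -> HIT, frames=[4,3,5] (faults so far: 6)
  step 13: ref 5 -> HIT, frames=[4,3,5] (faults so far: 6)
  LRU total faults: 6
--- Optimal ---
  step 0: ref 1 -> FAULT, frames=[1,-,-] (faults so far: 1)
  step 1: ref 3 -> FAULT, frames=[1,3,-] (faults so far: 2)
  step 2: ref 4 -> FAULT, frames=[1,3,4] (faults so far: 3)
  step 3: ref 3 -> HIT, frames=[1,3,4] (faults so far: 3)
  step 4: ref 2 -> FAULT, evict 1, frames=[2,3,4] (faults so far: 4)
  step 5: ref 4 -> HIT, frames=[2,3,4] (faults so far: 4)
  step 6: ref 4 -> HIT, frames=[2,3,4] (faults so far: 4)
  step 7: ref 2 -> HIT, frames=[2,3,4] (faults so far: 4)
  step 8: ref 3 -> HIT, frames=[2,3,4] (faults so far: 4)
  step 9: ref 5 -> FAULT, evict 2, frames=[5,3,4] (faults so far: 5)
  step 10: ref 4 -> HIT, frames=[5,3,4] (faults so far: 5)
  step 11: ref 4 -> HIT, frames=[5,3,4] (faults so far: 5)
  step 12: ref 4 -> HIT, frames=[5,3,4] (faults so far: 5)
  step 13: ref 5 -> HIT, frames=[5,3,4] (faults so far: 5)
  Optimal total faults: 5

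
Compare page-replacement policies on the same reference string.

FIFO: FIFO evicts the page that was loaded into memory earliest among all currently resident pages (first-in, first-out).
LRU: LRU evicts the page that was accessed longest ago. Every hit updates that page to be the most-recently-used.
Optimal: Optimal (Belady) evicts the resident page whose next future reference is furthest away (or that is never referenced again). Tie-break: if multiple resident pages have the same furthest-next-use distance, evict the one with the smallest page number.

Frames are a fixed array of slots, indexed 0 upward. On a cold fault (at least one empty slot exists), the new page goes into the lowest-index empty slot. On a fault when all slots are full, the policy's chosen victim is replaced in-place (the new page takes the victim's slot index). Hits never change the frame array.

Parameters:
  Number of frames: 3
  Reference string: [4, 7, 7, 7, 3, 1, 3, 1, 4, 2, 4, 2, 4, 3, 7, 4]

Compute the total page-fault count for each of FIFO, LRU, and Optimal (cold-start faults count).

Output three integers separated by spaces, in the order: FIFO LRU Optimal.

Answer: 9 8 6

Derivation:
--- FIFO ---
  step 0: ref 4 -> FAULT, frames=[4,-,-] (faults so far: 1)
  step 1: ref 7 -> FAULT, frames=[4,7,-] (faults so far: 2)
  step 2: ref 7 -> HIT, frames=[4,7,-] (faults so far: 2)
  step 3: ref 7 -> HIT, frames=[4,7,-] (faults so far: 2)
  step 4: ref 3 -> FAULT, frames=[4,7,3] (faults so far: 3)
  step 5: ref 1 -> FAULT, evict 4, frames=[1,7,3] (faults so far: 4)
  step 6: ref 3 -> HIT, frames=[1,7,3] (faults so far: 4)
  step 7: ref 1 -> HIT, frames=[1,7,3] (faults so far: 4)
  step 8: ref 4 -> FAULT, evict 7, frames=[1,4,3] (faults so far: 5)
  step 9: ref 2 -> FAULT, evict 3, frames=[1,4,2] (faults so far: 6)
  step 10: ref 4 -> HIT, frames=[1,4,2] (faults so far: 6)
  step 11: ref 2 -> HIT, frames=[1,4,2] (faults so far: 6)
  step 12: ref 4 -> HIT, frames=[1,4,2] (faults so far: 6)
  step 13: ref 3 -> FAULT, evict 1, frames=[3,4,2] (faults so far: 7)
  step 14: ref 7 -> FAULT, evict 4, frames=[3,7,2] (faults so far: 8)
  step 15: ref 4 -> FAULT, evict 2, frames=[3,7,4] (faults so far: 9)
  FIFO total faults: 9
--- LRU ---
  step 0: ref 4 -> FAULT, frames=[4,-,-] (faults so far: 1)
  step 1: ref 7 -> FAULT, frames=[4,7,-] (faults so far: 2)
  step 2: ref 7 -> HIT, frames=[4,7,-] (faults so far: 2)
  step 3: ref 7 -> HIT, frames=[4,7,-] (faults so far: 2)
  step 4: ref 3 -> FAULT, frames=[4,7,3] (faults so far: 3)
  step 5: ref 1 -> FAULT, evict 4, frames=[1,7,3] (faults so far: 4)
  step 6: ref 3 -> HIT, frames=[1,7,3] (faults so far: 4)
  step 7: ref 1 -> HIT, frames=[1,7,3] (faults so far: 4)
  step 8: ref 4 -> FAULT, evict 7, frames=[1,4,3] (faults so far: 5)
  step 9: ref 2 -> FAULT, evict 3, frames=[1,4,2] (faults so far: 6)
  step 10: ref 4 -> HIT, frames=[1,4,2] (faults so far: 6)
  step 11: ref 2 -> HIT, frames=[1,4,2] (faults so far: 6)
  step 12: ref 4 -> HIT, frames=[1,4,2] (faults so far: 6)
  step 13: ref 3 -> FAULT, evict 1, frames=[3,4,2] (faults so far: 7)
  step 14: ref 7 -> FAULT, evict 2, frames=[3,4,7] (faults so far: 8)
  step 15: ref 4 -> HIT, frames=[3,4,7] (faults so far: 8)
  LRU total faults: 8
--- Optimal ---
  step 0: ref 4 -> FAULT, frames=[4,-,-] (faults so far: 1)
  step 1: ref 7 -> FAULT, frames=[4,7,-] (faults so far: 2)
  step 2: ref 7 -> HIT, frames=[4,7,-] (faults so far: 2)
  step 3: ref 7 -> HIT, frames=[4,7,-] (faults so far: 2)
  step 4: ref 3 -> FAULT, frames=[4,7,3] (faults so far: 3)
  step 5: ref 1 -> FAULT, evict 7, frames=[4,1,3] (faults so far: 4)
  step 6: ref 3 -> HIT, frames=[4,1,3] (faults so far: 4)
  step 7: ref 1 -> HIT, frames=[4,1,3] (faults so far: 4)
  step 8: ref 4 -> HIT, frames=[4,1,3] (faults so far: 4)
  step 9: ref 2 -> FAULT, evict 1, frames=[4,2,3] (faults so far: 5)
  step 10: ref 4 -> HIT, frames=[4,2,3] (faults so far: 5)
  step 11: ref 2 -> HIT, frames=[4,2,3] (faults so far: 5)
  step 12: ref 4 -> HIT, frames=[4,2,3] (faults so far: 5)
  step 13: ref 3 -> HIT, frames=[4,2,3] (faults so far: 5)
  step 14: ref 7 -> FAULT, evict 2, frames=[4,7,3] (faults so far: 6)
  step 15: ref 4 -> HIT, frames=[4,7,3] (faults so far: 6)
  Optimal total faults: 6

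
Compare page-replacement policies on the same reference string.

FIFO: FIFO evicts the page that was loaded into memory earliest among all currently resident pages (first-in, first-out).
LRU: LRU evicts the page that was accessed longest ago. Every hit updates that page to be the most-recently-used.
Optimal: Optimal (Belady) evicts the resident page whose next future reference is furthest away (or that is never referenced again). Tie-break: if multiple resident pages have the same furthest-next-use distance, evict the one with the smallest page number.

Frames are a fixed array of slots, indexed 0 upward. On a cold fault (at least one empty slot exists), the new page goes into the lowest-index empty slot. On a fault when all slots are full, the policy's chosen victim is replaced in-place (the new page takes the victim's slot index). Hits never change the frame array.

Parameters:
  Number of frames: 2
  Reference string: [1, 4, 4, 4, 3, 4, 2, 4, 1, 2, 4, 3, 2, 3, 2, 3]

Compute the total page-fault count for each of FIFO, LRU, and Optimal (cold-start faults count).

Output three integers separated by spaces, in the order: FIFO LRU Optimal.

--- FIFO ---
  step 0: ref 1 -> FAULT, frames=[1,-] (faults so far: 1)
  step 1: ref 4 -> FAULT, frames=[1,4] (faults so far: 2)
  step 2: ref 4 -> HIT, frames=[1,4] (faults so far: 2)
  step 3: ref 4 -> HIT, frames=[1,4] (faults so far: 2)
  step 4: ref 3 -> FAULT, evict 1, frames=[3,4] (faults so far: 3)
  step 5: ref 4 -> HIT, frames=[3,4] (faults so far: 3)
  step 6: ref 2 -> FAULT, evict 4, frames=[3,2] (faults so far: 4)
  step 7: ref 4 -> FAULT, evict 3, frames=[4,2] (faults so far: 5)
  step 8: ref 1 -> FAULT, evict 2, frames=[4,1] (faults so far: 6)
  step 9: ref 2 -> FAULT, evict 4, frames=[2,1] (faults so far: 7)
  step 10: ref 4 -> FAULT, evict 1, frames=[2,4] (faults so far: 8)
  step 11: ref 3 -> FAULT, evict 2, frames=[3,4] (faults so far: 9)
  step 12: ref 2 -> FAULT, evict 4, frames=[3,2] (faults so far: 10)
  step 13: ref 3 -> HIT, frames=[3,2] (faults so far: 10)
  step 14: ref 2 -> HIT, frames=[3,2] (faults so far: 10)
  step 15: ref 3 -> HIT, frames=[3,2] (faults so far: 10)
  FIFO total faults: 10
--- LRU ---
  step 0: ref 1 -> FAULT, frames=[1,-] (faults so far: 1)
  step 1: ref 4 -> FAULT, frames=[1,4] (faults so far: 2)
  step 2: ref 4 -> HIT, frames=[1,4] (faults so far: 2)
  step 3: ref 4 -> HIT, frames=[1,4] (faults so far: 2)
  step 4: ref 3 -> FAULT, evict 1, frames=[3,4] (faults so far: 3)
  step 5: ref 4 -> HIT, frames=[3,4] (faults so far: 3)
  step 6: ref 2 -> FAULT, evict 3, frames=[2,4] (faults so far: 4)
  step 7: ref 4 -> HIT, frames=[2,4] (faults so far: 4)
  step 8: ref 1 -> FAULT, evict 2, frames=[1,4] (faults so far: 5)
  step 9: ref 2 -> FAULT, evict 4, frames=[1,2] (faults so far: 6)
  step 10: ref 4 -> FAULT, evict 1, frames=[4,2] (faults so far: 7)
  step 11: ref 3 -> FAULT, evict 2, frames=[4,3] (faults so far: 8)
  step 12: ref 2 -> FAULT, evict 4, frames=[2,3] (faults so far: 9)
  step 13: ref 3 -> HIT, frames=[2,3] (faults so far: 9)
  step 14: ref 2 -> HIT, frames=[2,3] (faults so far: 9)
  step 15: ref 3 -> HIT, frames=[2,3] (faults so far: 9)
  LRU total faults: 9
--- Optimal ---
  step 0: ref 1 -> FAULT, frames=[1,-] (faults so far: 1)
  step 1: ref 4 -> FAULT, frames=[1,4] (faults so far: 2)
  step 2: ref 4 -> HIT, frames=[1,4] (faults so far: 2)
  step 3: ref 4 -> HIT, frames=[1,4] (faults so far: 2)
  step 4: ref 3 -> FAULT, evict 1, frames=[3,4] (faults so far: 3)
  step 5: ref 4 -> HIT, frames=[3,4] (faults so far: 3)
  step 6: ref 2 -> FAULT, evict 3, frames=[2,4] (faults so far: 4)
  step 7: ref 4 -> HIT, frames=[2,4] (faults so far: 4)
  step 8: ref 1 -> FAULT, evict 4, frames=[2,1] (faults so far: 5)
  step 9: ref 2 -> HIT, frames=[2,1] (faults so far: 5)
  step 10: ref 4 -> FAULT, evict 1, frames=[2,4] (faults so far: 6)
  step 11: ref 3 -> FAULT, evict 4, frames=[2,3] (faults so far: 7)
  step 12: ref 2 -> HIT, frames=[2,3] (faults so far: 7)
  step 13: ref 3 -> HIT, frames=[2,3] (faults so far: 7)
  step 14: ref 2 -> HIT, frames=[2,3] (faults so far: 7)
  step 15: ref 3 -> HIT, frames=[2,3] (faults so far: 7)
  Optimal total faults: 7

Answer: 10 9 7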